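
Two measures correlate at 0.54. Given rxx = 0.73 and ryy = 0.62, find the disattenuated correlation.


r_corrected = rxy / sqrt(rxx * ryy)
= 0.54 / sqrt(0.73 * 0.62)
= 0.54 / sqrt(0.4526)
= 0.54 / 0.672756
r_corrected = 0.8027

0.8027


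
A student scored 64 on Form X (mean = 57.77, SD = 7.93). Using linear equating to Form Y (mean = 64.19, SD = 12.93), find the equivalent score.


slope = SD_Y / SD_X = 12.93 / 7.93 ~ 1.6305
intercept = mean_Y - slope * mean_X = 64.19 - (12.93 / 7.93) * 57.77 ~ -30.005
Y = slope * X + intercept. To avoid rounding drift from the rounded slope/intercept, evaluate the equivalent form Y = mean_Y + SD_Y * (X - mean_X) / SD_X at full precision:
Y = 64.19 + 12.93 * (64 - 57.77) / 7.93
Y = 64.19 + 12.93 * 6.23 / 7.93
Y = 64.19 + 80.5539 / 7.93
Y = 64.19 + 10.1581
Y = 74.3481

74.3481


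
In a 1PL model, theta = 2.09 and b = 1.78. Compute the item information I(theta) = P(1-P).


P = 1/(1+exp(-(2.09-1.78))) = 0.5769
I = P*(1-P) = 0.5769 * 0.4231
I = 0.2441

0.2441


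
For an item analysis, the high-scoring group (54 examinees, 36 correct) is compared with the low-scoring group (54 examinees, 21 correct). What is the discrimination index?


p_upper = 36/54 = 0.6667
p_lower = 21/54 = 0.3889
D = 0.6667 - 0.3889 = 0.2778

0.2778


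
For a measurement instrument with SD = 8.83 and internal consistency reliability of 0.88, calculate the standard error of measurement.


SEM = SD * sqrt(1 - rxx)
SEM = 8.83 * sqrt(1 - 0.88)
SEM = 8.83 * sqrt(0.12) = 8.83 * 0.34641
SEM = 3.0588

3.0588


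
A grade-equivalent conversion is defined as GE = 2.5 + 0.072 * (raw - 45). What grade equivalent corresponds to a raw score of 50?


raw - median = 50 - 45 = 5
slope * diff = 0.072 * 5 = 0.36
GE = 2.5 + 0.36
GE = 2.86

2.86


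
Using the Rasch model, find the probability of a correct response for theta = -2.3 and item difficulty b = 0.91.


theta - b = -2.3 - 0.91 = -3.21
exp(-(theta - b)) = exp(3.21) = 24.7791
P = 1 / (1 + 24.7791)
P = 0.0388

0.0388


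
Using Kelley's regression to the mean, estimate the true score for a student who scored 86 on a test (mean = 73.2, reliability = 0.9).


T_est = rxx * X + (1 - rxx) * mean
T_est = 0.9 * 86 + 0.1 * 73.2
T_est = 77.4 + 7.32
T_est = 84.72

84.72


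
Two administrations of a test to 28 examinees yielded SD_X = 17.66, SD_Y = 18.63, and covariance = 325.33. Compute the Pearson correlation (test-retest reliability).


r = cov(X,Y) / (SD_X * SD_Y)
r = 325.33 / (17.66 * 18.63)
r = 325.33 / 329.0058
r = 0.9888

0.9888


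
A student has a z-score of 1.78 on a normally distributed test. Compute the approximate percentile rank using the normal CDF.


CDF(z) = 0.5 * (1 + erf(z/sqrt(2)))
erf(1.2587) = 0.9249
CDF = 0.9625
Percentile rank = 0.9625 * 100 = 96.25

96.25


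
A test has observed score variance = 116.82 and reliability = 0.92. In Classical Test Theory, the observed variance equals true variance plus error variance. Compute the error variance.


var_true = rxx * var_obs = 0.92 * 116.82 = 107.4744
var_error = var_obs - var_true
var_error = 116.82 - 107.4744
var_error = 9.3456

9.3456


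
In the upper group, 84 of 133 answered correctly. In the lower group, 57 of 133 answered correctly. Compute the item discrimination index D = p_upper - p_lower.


p_upper = 84/133 = 0.6316
p_lower = 57/133 = 0.4286
D = 0.6316 - 0.4286 = 0.203

0.203


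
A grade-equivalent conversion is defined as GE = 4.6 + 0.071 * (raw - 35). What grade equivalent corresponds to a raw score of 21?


raw - median = 21 - 35 = -14
slope * diff = 0.071 * -14 = -0.994
GE = 4.6 + -0.994
GE = 3.606

3.606


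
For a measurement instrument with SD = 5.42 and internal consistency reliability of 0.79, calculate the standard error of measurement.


SEM = SD * sqrt(1 - rxx)
SEM = 5.42 * sqrt(1 - 0.79)
SEM = 5.42 * sqrt(0.21) = 5.42 * 0.458258
SEM = 2.4838

2.4838


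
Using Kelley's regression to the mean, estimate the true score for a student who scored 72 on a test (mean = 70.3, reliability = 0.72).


T_est = rxx * X + (1 - rxx) * mean
T_est = 0.72 * 72 + 0.28 * 70.3
T_est = 51.84 + 19.684
T_est = 71.524

71.524


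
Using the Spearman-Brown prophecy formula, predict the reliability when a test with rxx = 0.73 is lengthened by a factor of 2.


r_new = (n * rxx) / (1 + (n-1) * rxx)
r_new = (2 * 0.73) / (1 + 1 * 0.73)
r_new = 1.46 / 1.73
r_new = 0.8439

0.8439


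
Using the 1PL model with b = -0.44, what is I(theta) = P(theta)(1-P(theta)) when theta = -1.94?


P = 1/(1+exp(-(-1.94--0.44))) = 0.1824
I = P*(1-P) = 0.1824 * 0.8176
I = 0.1491

0.1491


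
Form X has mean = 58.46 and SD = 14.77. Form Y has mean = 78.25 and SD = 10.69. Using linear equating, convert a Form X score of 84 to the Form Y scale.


slope = SD_Y / SD_X = 10.69 / 14.77 ~ 0.7238
intercept = mean_Y - slope * mean_X = 78.25 - (10.69 / 14.77) * 58.46 ~ 35.9387
Y = slope * X + intercept. To avoid rounding drift from the rounded slope/intercept, evaluate the equivalent form Y = mean_Y + SD_Y * (X - mean_X) / SD_X at full precision:
Y = 78.25 + 10.69 * (84 - 58.46) / 14.77
Y = 78.25 + 10.69 * 25.54 / 14.77
Y = 78.25 + 273.0226 / 14.77
Y = 78.25 + 18.4849
Y = 96.7349

96.7349


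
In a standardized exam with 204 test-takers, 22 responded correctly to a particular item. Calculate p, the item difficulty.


Item difficulty p = number correct / total examinees
p = 22 / 204
p = 0.1078

0.1078


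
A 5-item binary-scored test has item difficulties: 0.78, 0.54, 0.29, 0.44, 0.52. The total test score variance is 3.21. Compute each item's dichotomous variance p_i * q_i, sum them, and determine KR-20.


For each item, compute p_i * q_i:
  Item 1: 0.78 * 0.22 = 0.1716
  Item 2: 0.54 * 0.46 = 0.2484
  Item 3: 0.29 * 0.71 = 0.2059
  Item 4: 0.44 * 0.56 = 0.2464
  Item 5: 0.52 * 0.48 = 0.2496
Sum(p_i * q_i) = 0.1716 + 0.2484 + 0.2059 + 0.2464 + 0.2496 = 1.1219
KR-20 = (k/(k-1)) * (1 - Sum(p_i*q_i) / Var_total)
= (5/4) * (1 - 1.1219/3.21)
= 1.25 * 0.6505
KR-20 = 0.8131

0.8131


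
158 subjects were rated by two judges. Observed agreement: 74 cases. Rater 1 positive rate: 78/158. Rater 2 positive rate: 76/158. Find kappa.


P_o = 74/158 = 0.468354
P_e = (78*76 + 80*82) / 24964 = 0.50024
kappa = (P_o - P_e) / (1 - P_e)
kappa = (0.468354 - 0.50024) / (1 - 0.50024)
kappa = -0.0638

-0.0638


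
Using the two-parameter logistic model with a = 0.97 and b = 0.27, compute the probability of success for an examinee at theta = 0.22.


a*(theta - b) = 0.97 * (0.22 - 0.27) = -0.0485
exp(--0.0485) = 1.0497
P = 1 / (1 + 1.0497)
P = 0.4879

0.4879


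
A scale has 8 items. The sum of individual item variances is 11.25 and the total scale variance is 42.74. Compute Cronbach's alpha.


alpha = (k/(k-1)) * (1 - sum(si^2)/s_total^2)
= (8/7) * (1 - 11.25/42.74)
alpha = 0.842

0.842


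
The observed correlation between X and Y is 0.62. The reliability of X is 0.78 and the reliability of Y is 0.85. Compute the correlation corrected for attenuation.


r_corrected = rxy / sqrt(rxx * ryy)
= 0.62 / sqrt(0.78 * 0.85)
= 0.62 / sqrt(0.663)
= 0.62 / 0.814248
r_corrected = 0.7614

0.7614


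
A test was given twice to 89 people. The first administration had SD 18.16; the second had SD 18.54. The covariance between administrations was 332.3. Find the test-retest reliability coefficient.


r = cov(X,Y) / (SD_X * SD_Y)
r = 332.3 / (18.16 * 18.54)
r = 332.3 / 336.6864
r = 0.987

0.987


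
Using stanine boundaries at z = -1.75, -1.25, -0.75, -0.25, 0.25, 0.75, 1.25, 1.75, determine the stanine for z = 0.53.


Stanine boundaries: [-1.75, -1.25, -0.75, -0.25, 0.25, 0.75, 1.25, 1.75]
z = 0.53
Check each boundary:
  z >= -1.75 -> could be stanine 2
  z >= -1.25 -> could be stanine 3
  z >= -0.75 -> could be stanine 4
  z >= -0.25 -> could be stanine 5
  z >= 0.25 -> could be stanine 6
  z < 0.75
  z < 1.25
  z < 1.75
Highest qualifying boundary gives stanine = 6

6


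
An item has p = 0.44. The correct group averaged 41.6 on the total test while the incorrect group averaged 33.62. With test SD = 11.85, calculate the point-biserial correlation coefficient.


q = 1 - p = 0.56
rpb = ((M1 - M0) / SD) * sqrt(p * q)
rpb = ((41.6 - 33.62) / 11.85) * sqrt(0.44 * 0.56)
rpb = 0.3343

0.3343


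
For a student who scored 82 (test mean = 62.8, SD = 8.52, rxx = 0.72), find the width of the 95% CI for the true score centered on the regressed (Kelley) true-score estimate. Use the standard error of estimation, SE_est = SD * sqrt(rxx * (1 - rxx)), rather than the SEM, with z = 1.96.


True score estimate = 0.72*82 + 0.28*62.8 = 76.624
SE_est = SD * sqrt(rxx * (1 - rxx)) = 8.52 * sqrt(0.72 * 0.28) = 8.52 * sqrt(0.2016) = 3.825471
CI = T_est +/- z * SE_est, so width = 2 * z * SE_est = 2 * 1.96 * 3.825471
Width = 14.9958

14.9958


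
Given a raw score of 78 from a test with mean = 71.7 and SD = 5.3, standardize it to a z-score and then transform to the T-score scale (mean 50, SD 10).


z = (X - mean) / SD = (78 - 71.7) / 5.3
z = 6.3 / 5.3
z = 1.1887
T-score = T = 50 + 10z
Carry z at full precision (z = 6.3 / 5.3) into the conversion:
T-score = 50 + 10 * (6.3 / 5.3) = 50 + 63 / 5.3
T-score = 50 + 11.8868
T-score = 61.8868

61.8868


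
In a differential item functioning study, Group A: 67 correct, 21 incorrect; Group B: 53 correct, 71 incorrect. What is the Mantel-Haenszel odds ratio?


Odds_A = 67/21 = 3.1905
Odds_B = 53/71 = 0.7465
OR = Odds_A / Odds_B = 3.1905 / 0.7465
Exactly, OR = (67 * 71) / (21 * 53) = 4757 / 1113
OR = 4.274

4.274


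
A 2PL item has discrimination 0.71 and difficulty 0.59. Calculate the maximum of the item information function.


For 2PL, max info at theta = b = 0.59
I_max = a^2 / 4 = 0.71^2 / 4
= 0.5041 / 4
I_max = 0.126

0.126


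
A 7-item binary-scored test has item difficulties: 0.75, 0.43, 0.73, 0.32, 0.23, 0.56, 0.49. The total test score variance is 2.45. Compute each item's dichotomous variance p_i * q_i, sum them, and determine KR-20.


For each item, compute p_i * q_i:
  Item 1: 0.75 * 0.25 = 0.1875
  Item 2: 0.43 * 0.57 = 0.2451
  Item 3: 0.73 * 0.27 = 0.1971
  Item 4: 0.32 * 0.68 = 0.2176
  Item 5: 0.23 * 0.77 = 0.1771
  Item 6: 0.56 * 0.44 = 0.2464
  Item 7: 0.49 * 0.51 = 0.2499
Sum(p_i * q_i) = 0.1875 + 0.2451 + 0.1971 + 0.2176 + 0.1771 + 0.2464 + 0.2499 = 1.5207
KR-20 = (k/(k-1)) * (1 - Sum(p_i*q_i) / Var_total)
= (7/6) * (1 - 1.5207/2.45)
= 1.1667 * 0.3793
KR-20 = 0.4425

0.4425


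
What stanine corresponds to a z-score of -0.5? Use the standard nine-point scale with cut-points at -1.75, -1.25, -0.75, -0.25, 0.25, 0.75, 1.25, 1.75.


Stanine boundaries: [-1.75, -1.25, -0.75, -0.25, 0.25, 0.75, 1.25, 1.75]
z = -0.5
Check each boundary:
  z >= -1.75 -> could be stanine 2
  z >= -1.25 -> could be stanine 3
  z >= -0.75 -> could be stanine 4
  z < -0.25
  z < 0.25
  z < 0.75
  z < 1.25
  z < 1.75
Highest qualifying boundary gives stanine = 4

4


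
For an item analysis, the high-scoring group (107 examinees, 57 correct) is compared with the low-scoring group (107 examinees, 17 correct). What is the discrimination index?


p_upper = 57/107 = 0.5327
p_lower = 17/107 = 0.1589
D = 0.5327 - 0.1589 = 0.3738

0.3738


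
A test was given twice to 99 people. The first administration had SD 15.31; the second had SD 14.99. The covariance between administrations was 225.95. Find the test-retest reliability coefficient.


r = cov(X,Y) / (SD_X * SD_Y)
r = 225.95 / (15.31 * 14.99)
r = 225.95 / 229.4969
r = 0.9845

0.9845


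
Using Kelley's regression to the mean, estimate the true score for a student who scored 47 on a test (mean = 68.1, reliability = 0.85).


T_est = rxx * X + (1 - rxx) * mean
T_est = 0.85 * 47 + 0.15 * 68.1
T_est = 39.95 + 10.215
T_est = 50.165

50.165


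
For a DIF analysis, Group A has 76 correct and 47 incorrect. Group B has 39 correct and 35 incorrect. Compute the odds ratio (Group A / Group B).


Odds_A = 76/47 = 1.617
Odds_B = 39/35 = 1.1143
OR = Odds_A / Odds_B = 1.617 / 1.1143
Exactly, OR = (76 * 35) / (47 * 39) = 2660 / 1833
OR = 1.4512

1.4512


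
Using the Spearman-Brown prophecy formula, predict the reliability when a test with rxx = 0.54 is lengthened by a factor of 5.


r_new = (n * rxx) / (1 + (n-1) * rxx)
r_new = (5 * 0.54) / (1 + 4 * 0.54)
r_new = 2.7 / 3.16
r_new = 0.8544

0.8544


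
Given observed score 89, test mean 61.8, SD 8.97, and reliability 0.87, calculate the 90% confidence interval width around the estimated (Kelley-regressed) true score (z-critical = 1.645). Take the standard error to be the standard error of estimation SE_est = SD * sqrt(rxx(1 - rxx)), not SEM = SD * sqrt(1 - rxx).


True score estimate = 0.87*89 + 0.13*61.8 = 85.464
SE_est = SD * sqrt(rxx * (1 - rxx)) = 8.97 * sqrt(0.87 * 0.13) = 8.97 * sqrt(0.1131) = 3.016642
CI = T_est +/- z * SE_est, so width = 2 * z * SE_est = 2 * 1.645 * 3.016642
Width = 9.9248

9.9248


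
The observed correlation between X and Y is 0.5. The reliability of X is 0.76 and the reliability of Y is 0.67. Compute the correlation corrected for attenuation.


r_corrected = rxy / sqrt(rxx * ryy)
= 0.5 / sqrt(0.76 * 0.67)
= 0.5 / sqrt(0.5092)
= 0.5 / 0.713583
r_corrected = 0.7007

0.7007


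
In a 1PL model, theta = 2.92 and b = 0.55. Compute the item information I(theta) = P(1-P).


P = 1/(1+exp(-(2.92-0.55))) = 0.9145
I = P*(1-P) = 0.9145 * 0.0855
I = 0.0782

0.0782


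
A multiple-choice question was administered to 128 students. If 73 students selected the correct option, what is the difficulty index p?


Item difficulty p = number correct / total examinees
p = 73 / 128
p = 0.5703

0.5703


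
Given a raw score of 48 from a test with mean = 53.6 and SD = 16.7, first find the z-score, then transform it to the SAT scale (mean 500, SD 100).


z = (X - mean) / SD = (48 - 53.6) / 16.7
z = -5.6 / 16.7
z = -0.3353
SAT-scale = SAT = 500 + 100z
Carry z at full precision (z = -5.6 / 16.7) into the conversion:
SAT-scale = 500 + 100 * (-5.6 / 16.7) = 500 + -560 / 16.7
SAT-scale = 500 + -33.5329
SAT-scale = 466.4671

466.4671


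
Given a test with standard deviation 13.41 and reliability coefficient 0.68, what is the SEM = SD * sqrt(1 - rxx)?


SEM = SD * sqrt(1 - rxx)
SEM = 13.41 * sqrt(1 - 0.68)
SEM = 13.41 * sqrt(0.32) = 13.41 * 0.565685
SEM = 7.5858

7.5858


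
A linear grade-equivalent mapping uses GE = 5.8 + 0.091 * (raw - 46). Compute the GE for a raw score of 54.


raw - median = 54 - 46 = 8
slope * diff = 0.091 * 8 = 0.728
GE = 5.8 + 0.728
GE = 6.528

6.528


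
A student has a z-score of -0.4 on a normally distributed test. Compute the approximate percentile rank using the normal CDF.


CDF(z) = 0.5 * (1 + erf(z/sqrt(2)))
erf(-0.2828) = -0.3108
CDF = 0.3446
Percentile rank = 0.3446 * 100 = 34.46

34.46


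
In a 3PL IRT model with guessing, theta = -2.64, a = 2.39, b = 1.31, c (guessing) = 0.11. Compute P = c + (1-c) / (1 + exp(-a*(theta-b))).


logit = 2.39*(-2.64 - 1.31) = -9.4405
P* = 1/(1 + exp(--9.4405)) = 0.0001
P = 0.11 + (1 - 0.11) * 0.0001
P = 0.1101

0.1101


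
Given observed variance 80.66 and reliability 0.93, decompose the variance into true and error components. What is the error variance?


var_true = rxx * var_obs = 0.93 * 80.66 = 75.0138
var_error = var_obs - var_true
var_error = 80.66 - 75.0138
var_error = 5.6462

5.6462


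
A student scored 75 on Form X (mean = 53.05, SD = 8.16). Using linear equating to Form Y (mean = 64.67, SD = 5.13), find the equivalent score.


slope = SD_Y / SD_X = 5.13 / 8.16 ~ 0.6287
intercept = mean_Y - slope * mean_X = 64.67 - (5.13 / 8.16) * 53.05 ~ 31.3187
Y = slope * X + intercept. To avoid rounding drift from the rounded slope/intercept, evaluate the equivalent form Y = mean_Y + SD_Y * (X - mean_X) / SD_X at full precision:
Y = 64.67 + 5.13 * (75 - 53.05) / 8.16
Y = 64.67 + 5.13 * 21.95 / 8.16
Y = 64.67 + 112.6035 / 8.16
Y = 64.67 + 13.7994
Y = 78.4694

78.4694


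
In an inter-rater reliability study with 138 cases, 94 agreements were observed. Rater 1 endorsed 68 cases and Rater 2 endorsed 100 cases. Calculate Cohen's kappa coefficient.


P_o = 94/138 = 0.681159
P_e = (68*100 + 70*38) / 19044 = 0.496744
kappa = (P_o - P_e) / (1 - P_e)
kappa = (0.681159 - 0.496744) / (1 - 0.496744)
kappa = 0.3664

0.3664


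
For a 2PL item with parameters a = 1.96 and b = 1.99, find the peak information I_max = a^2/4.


For 2PL, max info at theta = b = 1.99
I_max = a^2 / 4 = 1.96^2 / 4
= 3.8416 / 4
I_max = 0.9604

0.9604


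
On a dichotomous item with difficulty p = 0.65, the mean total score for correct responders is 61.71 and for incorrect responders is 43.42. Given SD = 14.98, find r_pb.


q = 1 - p = 0.35
rpb = ((M1 - M0) / SD) * sqrt(p * q)
rpb = ((61.71 - 43.42) / 14.98) * sqrt(0.65 * 0.35)
rpb = 0.5824

0.5824


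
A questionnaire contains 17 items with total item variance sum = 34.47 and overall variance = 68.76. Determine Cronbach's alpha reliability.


alpha = (k/(k-1)) * (1 - sum(si^2)/s_total^2)
= (17/16) * (1 - 34.47/68.76)
alpha = 0.5299

0.5299


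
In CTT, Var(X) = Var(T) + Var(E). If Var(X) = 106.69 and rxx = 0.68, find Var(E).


var_true = rxx * var_obs = 0.68 * 106.69 = 72.5492
var_error = var_obs - var_true
var_error = 106.69 - 72.5492
var_error = 34.1408

34.1408


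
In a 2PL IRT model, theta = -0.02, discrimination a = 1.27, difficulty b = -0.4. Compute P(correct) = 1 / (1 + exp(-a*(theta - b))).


a*(theta - b) = 1.27 * (-0.02 - -0.4) = 0.4826
exp(-0.4826) = 0.6172
P = 1 / (1 + 0.6172)
P = 0.6184

0.6184


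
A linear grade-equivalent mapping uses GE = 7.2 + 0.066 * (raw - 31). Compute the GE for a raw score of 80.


raw - median = 80 - 31 = 49
slope * diff = 0.066 * 49 = 3.234
GE = 7.2 + 3.234
GE = 10.434

10.434


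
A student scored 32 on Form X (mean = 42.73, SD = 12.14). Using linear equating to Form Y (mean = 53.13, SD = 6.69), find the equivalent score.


slope = SD_Y / SD_X = 6.69 / 12.14 ~ 0.5511
intercept = mean_Y - slope * mean_X = 53.13 - (6.69 / 12.14) * 42.73 ~ 29.5827
Y = slope * X + intercept. To avoid rounding drift from the rounded slope/intercept, evaluate the equivalent form Y = mean_Y + SD_Y * (X - mean_X) / SD_X at full precision:
Y = 53.13 + 6.69 * (32 - 42.73) / 12.14
Y = 53.13 - 6.69 * 10.73 / 12.14
Y = 53.13 - 71.7837 / 12.14
Y = 53.13 - 5.913
Y = 47.217

47.217


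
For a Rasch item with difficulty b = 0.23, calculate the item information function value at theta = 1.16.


P = 1/(1+exp(-(1.16-0.23))) = 0.7171
I = P*(1-P) = 0.7171 * 0.2829
I = 0.2029

0.2029


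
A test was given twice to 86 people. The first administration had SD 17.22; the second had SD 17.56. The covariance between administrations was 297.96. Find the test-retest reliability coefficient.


r = cov(X,Y) / (SD_X * SD_Y)
r = 297.96 / (17.22 * 17.56)
r = 297.96 / 302.3832
r = 0.9854

0.9854


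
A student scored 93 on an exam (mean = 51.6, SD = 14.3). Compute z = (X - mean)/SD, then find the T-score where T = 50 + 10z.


z = (X - mean) / SD = (93 - 51.6) / 14.3
z = 41.4 / 14.3
z = 2.8951
T-score = T = 50 + 10z
Carry z at full precision (z = 41.4 / 14.3) into the conversion:
T-score = 50 + 10 * (41.4 / 14.3) = 50 + 414 / 14.3
T-score = 50 + 28.951
T-score = 78.951

78.951


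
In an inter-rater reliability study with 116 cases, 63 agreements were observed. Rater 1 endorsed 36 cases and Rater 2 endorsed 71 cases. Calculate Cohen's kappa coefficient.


P_o = 63/116 = 0.543103
P_e = (36*71 + 80*45) / 13456 = 0.457491
kappa = (P_o - P_e) / (1 - P_e)
kappa = (0.543103 - 0.457491) / (1 - 0.457491)
kappa = 0.1578

0.1578


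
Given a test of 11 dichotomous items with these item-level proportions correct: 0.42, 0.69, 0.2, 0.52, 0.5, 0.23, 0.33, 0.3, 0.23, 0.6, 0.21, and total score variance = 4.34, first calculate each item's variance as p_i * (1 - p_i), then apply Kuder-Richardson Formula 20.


For each item, compute p_i * q_i:
  Item 1: 0.42 * 0.58 = 0.2436
  Item 2: 0.69 * 0.31 = 0.2139
  Item 3: 0.2 * 0.8 = 0.16
  Item 4: 0.52 * 0.48 = 0.2496
  Item 5: 0.5 * 0.5 = 0.25
  Item 6: 0.23 * 0.77 = 0.1771
  Item 7: 0.33 * 0.67 = 0.2211
  Item 8: 0.3 * 0.7 = 0.21
  Item 9: 0.23 * 0.77 = 0.1771
  Item 10: 0.6 * 0.4 = 0.24
  Item 11: 0.21 * 0.79 = 0.1659
Sum(p_i * q_i) = 0.2436 + 0.2139 + 0.16 + 0.2496 + 0.25 + 0.1771 + 0.2211 + 0.21 + 0.1771 + 0.24 + 0.1659 = 2.3083
KR-20 = (k/(k-1)) * (1 - Sum(p_i*q_i) / Var_total)
= (11/10) * (1 - 2.3083/4.34)
= 1.1 * 0.4681
KR-20 = 0.5149

0.5149


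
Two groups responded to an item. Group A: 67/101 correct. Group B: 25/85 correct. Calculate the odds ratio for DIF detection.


Odds_A = 67/34 = 1.9706
Odds_B = 25/60 = 0.4167
OR = Odds_A / Odds_B = 1.9706 / 0.4167
Exactly, OR = (67 * 60) / (34 * 25) = 4020 / 850
OR = 4.7294

4.7294


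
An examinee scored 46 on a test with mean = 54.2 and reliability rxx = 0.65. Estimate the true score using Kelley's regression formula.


T_est = rxx * X + (1 - rxx) * mean
T_est = 0.65 * 46 + 0.35 * 54.2
T_est = 29.9 + 18.97
T_est = 48.87

48.87


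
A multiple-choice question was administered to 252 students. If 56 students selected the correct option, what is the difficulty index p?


Item difficulty p = number correct / total examinees
p = 56 / 252
p = 0.2222

0.2222


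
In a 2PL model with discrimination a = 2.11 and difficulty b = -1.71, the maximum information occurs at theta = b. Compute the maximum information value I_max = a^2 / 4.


For 2PL, max info at theta = b = -1.71
I_max = a^2 / 4 = 2.11^2 / 4
= 4.4521 / 4
I_max = 1.113

1.113


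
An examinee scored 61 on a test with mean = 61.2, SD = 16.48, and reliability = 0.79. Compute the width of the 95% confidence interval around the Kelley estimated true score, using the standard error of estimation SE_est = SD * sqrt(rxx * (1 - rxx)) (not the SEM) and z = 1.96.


True score estimate = 0.79*61 + 0.21*61.2 = 61.042
SE_est = SD * sqrt(rxx * (1 - rxx)) = 16.48 * sqrt(0.79 * 0.21) = 16.48 * sqrt(0.1659) = 6.71244
CI = T_est +/- z * SE_est, so width = 2 * z * SE_est = 2 * 1.96 * 6.71244
Width = 26.3128

26.3128


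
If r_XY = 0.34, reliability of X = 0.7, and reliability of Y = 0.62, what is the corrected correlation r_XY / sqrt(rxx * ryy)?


r_corrected = rxy / sqrt(rxx * ryy)
= 0.34 / sqrt(0.7 * 0.62)
= 0.34 / sqrt(0.434)
= 0.34 / 0.658787
r_corrected = 0.5161

0.5161


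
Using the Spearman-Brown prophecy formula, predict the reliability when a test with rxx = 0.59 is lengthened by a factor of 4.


r_new = (n * rxx) / (1 + (n-1) * rxx)
r_new = (4 * 0.59) / (1 + 3 * 0.59)
r_new = 2.36 / 2.77
r_new = 0.852

0.852


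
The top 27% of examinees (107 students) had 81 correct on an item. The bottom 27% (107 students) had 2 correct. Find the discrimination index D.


p_upper = 81/107 = 0.757
p_lower = 2/107 = 0.0187
D = 0.757 - 0.0187 = 0.7383

0.7383


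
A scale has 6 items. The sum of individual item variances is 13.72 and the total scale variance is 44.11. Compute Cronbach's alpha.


alpha = (k/(k-1)) * (1 - sum(si^2)/s_total^2)
= (6/5) * (1 - 13.72/44.11)
alpha = 0.8268

0.8268


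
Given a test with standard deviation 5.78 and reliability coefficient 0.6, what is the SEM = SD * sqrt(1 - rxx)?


SEM = SD * sqrt(1 - rxx)
SEM = 5.78 * sqrt(1 - 0.6)
SEM = 5.78 * sqrt(0.4) = 5.78 * 0.632456
SEM = 3.6556

3.6556


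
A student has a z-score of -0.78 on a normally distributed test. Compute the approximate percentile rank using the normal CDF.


CDF(z) = 0.5 * (1 + erf(z/sqrt(2)))
erf(-0.5515) = -0.5646
CDF = 0.2177
Percentile rank = 0.2177 * 100 = 21.77

21.77


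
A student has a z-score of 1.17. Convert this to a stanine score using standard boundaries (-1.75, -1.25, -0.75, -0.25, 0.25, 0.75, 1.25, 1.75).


Stanine boundaries: [-1.75, -1.25, -0.75, -0.25, 0.25, 0.75, 1.25, 1.75]
z = 1.17
Check each boundary:
  z >= -1.75 -> could be stanine 2
  z >= -1.25 -> could be stanine 3
  z >= -0.75 -> could be stanine 4
  z >= -0.25 -> could be stanine 5
  z >= 0.25 -> could be stanine 6
  z >= 0.75 -> could be stanine 7
  z < 1.25
  z < 1.75
Highest qualifying boundary gives stanine = 7

7


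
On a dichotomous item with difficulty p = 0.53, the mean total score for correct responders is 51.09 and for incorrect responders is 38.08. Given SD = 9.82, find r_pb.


q = 1 - p = 0.47
rpb = ((M1 - M0) / SD) * sqrt(p * q)
rpb = ((51.09 - 38.08) / 9.82) * sqrt(0.53 * 0.47)
rpb = 0.6612

0.6612


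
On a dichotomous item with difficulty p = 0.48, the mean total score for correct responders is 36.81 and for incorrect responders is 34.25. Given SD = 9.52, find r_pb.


q = 1 - p = 0.52
rpb = ((M1 - M0) / SD) * sqrt(p * q)
rpb = ((36.81 - 34.25) / 9.52) * sqrt(0.48 * 0.52)
rpb = 0.1343

0.1343


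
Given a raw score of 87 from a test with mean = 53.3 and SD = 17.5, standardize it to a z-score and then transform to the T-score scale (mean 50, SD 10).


z = (X - mean) / SD = (87 - 53.3) / 17.5
z = 33.7 / 17.5
z = 1.9257
T-score = T = 50 + 10z
Carry z at full precision (z = 33.7 / 17.5) into the conversion:
T-score = 50 + 10 * (33.7 / 17.5) = 50 + 337 / 17.5
T-score = 50 + 19.2571
T-score = 69.2571

69.2571


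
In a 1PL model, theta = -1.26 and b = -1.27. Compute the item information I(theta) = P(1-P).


P = 1/(1+exp(-(-1.26--1.27))) = 0.5025
I = P*(1-P) = 0.5025 * 0.4975
I = 0.25

0.25


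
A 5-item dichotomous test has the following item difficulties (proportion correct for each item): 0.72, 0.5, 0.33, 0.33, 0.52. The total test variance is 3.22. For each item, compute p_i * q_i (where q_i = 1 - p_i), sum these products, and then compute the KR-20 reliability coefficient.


For each item, compute p_i * q_i:
  Item 1: 0.72 * 0.28 = 0.2016
  Item 2: 0.5 * 0.5 = 0.25
  Item 3: 0.33 * 0.67 = 0.2211
  Item 4: 0.33 * 0.67 = 0.2211
  Item 5: 0.52 * 0.48 = 0.2496
Sum(p_i * q_i) = 0.2016 + 0.25 + 0.2211 + 0.2211 + 0.2496 = 1.1434
KR-20 = (k/(k-1)) * (1 - Sum(p_i*q_i) / Var_total)
= (5/4) * (1 - 1.1434/3.22)
= 1.25 * 0.6449
KR-20 = 0.8061

0.8061


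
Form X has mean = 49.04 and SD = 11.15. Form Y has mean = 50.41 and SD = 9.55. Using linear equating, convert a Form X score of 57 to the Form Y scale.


slope = SD_Y / SD_X = 9.55 / 11.15 ~ 0.8565
intercept = mean_Y - slope * mean_X = 50.41 - (9.55 / 11.15) * 49.04 ~ 8.4071
Y = slope * X + intercept. To avoid rounding drift from the rounded slope/intercept, evaluate the equivalent form Y = mean_Y + SD_Y * (X - mean_X) / SD_X at full precision:
Y = 50.41 + 9.55 * (57 - 49.04) / 11.15
Y = 50.41 + 9.55 * 7.96 / 11.15
Y = 50.41 + 76.018 / 11.15
Y = 50.41 + 6.8178
Y = 57.2278

57.2278


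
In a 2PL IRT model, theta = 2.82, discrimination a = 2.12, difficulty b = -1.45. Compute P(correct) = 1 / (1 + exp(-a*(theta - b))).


a*(theta - b) = 2.12 * (2.82 - -1.45) = 9.0524
exp(-9.0524) = 0.0001
P = 1 / (1 + 0.0001)
P = 0.9999

0.9999


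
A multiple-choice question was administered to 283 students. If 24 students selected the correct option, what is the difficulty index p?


Item difficulty p = number correct / total examinees
p = 24 / 283
p = 0.0848

0.0848


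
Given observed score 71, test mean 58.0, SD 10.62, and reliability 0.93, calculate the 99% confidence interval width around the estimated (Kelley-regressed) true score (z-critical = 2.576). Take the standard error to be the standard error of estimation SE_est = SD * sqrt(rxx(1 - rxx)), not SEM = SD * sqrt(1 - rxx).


True score estimate = 0.93*71 + 0.07*58.0 = 70.09
SE_est = SD * sqrt(rxx * (1 - rxx)) = 10.62 * sqrt(0.93 * 0.07) = 10.62 * sqrt(0.0651) = 2.709661
CI = T_est +/- z * SE_est, so width = 2 * z * SE_est = 2 * 2.576 * 2.709661
Width = 13.9602

13.9602


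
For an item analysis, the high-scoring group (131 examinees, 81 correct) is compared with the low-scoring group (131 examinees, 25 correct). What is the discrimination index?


p_upper = 81/131 = 0.6183
p_lower = 25/131 = 0.1908
D = 0.6183 - 0.1908 = 0.4275

0.4275


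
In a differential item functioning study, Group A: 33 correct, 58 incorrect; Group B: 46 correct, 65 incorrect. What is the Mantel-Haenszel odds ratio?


Odds_A = 33/58 = 0.569
Odds_B = 46/65 = 0.7077
OR = Odds_A / Odds_B = 0.569 / 0.7077
Exactly, OR = (33 * 65) / (58 * 46) = 2145 / 2668
OR = 0.804

0.804


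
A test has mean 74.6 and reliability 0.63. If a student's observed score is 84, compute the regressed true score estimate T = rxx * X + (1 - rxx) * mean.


T_est = rxx * X + (1 - rxx) * mean
T_est = 0.63 * 84 + 0.37 * 74.6
T_est = 52.92 + 27.602
T_est = 80.522

80.522


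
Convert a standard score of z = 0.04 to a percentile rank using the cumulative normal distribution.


CDF(z) = 0.5 * (1 + erf(z/sqrt(2)))
erf(0.0283) = 0.0319
CDF = 0.516
Percentile rank = 0.516 * 100 = 51.6

51.6


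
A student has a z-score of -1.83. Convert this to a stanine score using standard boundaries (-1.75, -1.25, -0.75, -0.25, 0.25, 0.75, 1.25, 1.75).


Stanine boundaries: [-1.75, -1.25, -0.75, -0.25, 0.25, 0.75, 1.25, 1.75]
z = -1.83
Check each boundary:
  z < -1.75
  z < -1.25
  z < -0.75
  z < -0.25
  z < 0.25
  z < 0.75
  z < 1.25
  z < 1.75
Highest qualifying boundary gives stanine = 1

1


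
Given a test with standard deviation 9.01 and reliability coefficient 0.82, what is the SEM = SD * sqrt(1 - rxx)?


SEM = SD * sqrt(1 - rxx)
SEM = 9.01 * sqrt(1 - 0.82)
SEM = 9.01 * sqrt(0.18) = 9.01 * 0.424264
SEM = 3.8226

3.8226


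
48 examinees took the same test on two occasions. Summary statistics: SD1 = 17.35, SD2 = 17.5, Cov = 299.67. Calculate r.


r = cov(X,Y) / (SD_X * SD_Y)
r = 299.67 / (17.35 * 17.5)
r = 299.67 / 303.625
r = 0.987

0.987


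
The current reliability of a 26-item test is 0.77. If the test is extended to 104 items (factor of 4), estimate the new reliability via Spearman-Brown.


r_new = (n * rxx) / (1 + (n-1) * rxx)
r_new = (4 * 0.77) / (1 + 3 * 0.77)
r_new = 3.08 / 3.31
r_new = 0.9305

0.9305


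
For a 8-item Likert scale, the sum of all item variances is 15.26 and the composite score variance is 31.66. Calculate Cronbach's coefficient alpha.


alpha = (k/(k-1)) * (1 - sum(si^2)/s_total^2)
= (8/7) * (1 - 15.26/31.66)
alpha = 0.592

0.592


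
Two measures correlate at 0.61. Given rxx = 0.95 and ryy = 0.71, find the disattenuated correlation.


r_corrected = rxy / sqrt(rxx * ryy)
= 0.61 / sqrt(0.95 * 0.71)
= 0.61 / sqrt(0.6745)
= 0.61 / 0.821279
r_corrected = 0.7427

0.7427


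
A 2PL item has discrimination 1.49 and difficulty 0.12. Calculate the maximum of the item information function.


For 2PL, max info at theta = b = 0.12
I_max = a^2 / 4 = 1.49^2 / 4
= 2.2201 / 4
I_max = 0.555

0.555


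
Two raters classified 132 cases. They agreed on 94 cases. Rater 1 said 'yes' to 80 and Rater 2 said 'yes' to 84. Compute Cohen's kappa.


P_o = 94/132 = 0.712121
P_e = (80*84 + 52*48) / 17424 = 0.528926
kappa = (P_o - P_e) / (1 - P_e)
kappa = (0.712121 - 0.528926) / (1 - 0.528926)
kappa = 0.3889

0.3889


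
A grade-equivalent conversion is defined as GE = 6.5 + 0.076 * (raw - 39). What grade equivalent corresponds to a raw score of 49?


raw - median = 49 - 39 = 10
slope * diff = 0.076 * 10 = 0.76
GE = 6.5 + 0.76
GE = 7.26

7.26


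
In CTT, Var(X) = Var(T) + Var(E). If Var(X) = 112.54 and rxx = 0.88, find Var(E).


var_true = rxx * var_obs = 0.88 * 112.54 = 99.0352
var_error = var_obs - var_true
var_error = 112.54 - 99.0352
var_error = 13.5048

13.5048


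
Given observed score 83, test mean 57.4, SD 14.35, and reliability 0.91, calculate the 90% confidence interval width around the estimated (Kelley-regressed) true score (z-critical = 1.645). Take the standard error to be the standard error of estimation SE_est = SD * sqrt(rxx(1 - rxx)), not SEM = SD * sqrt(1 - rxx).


True score estimate = 0.91*83 + 0.09*57.4 = 80.696
SE_est = SD * sqrt(rxx * (1 - rxx)) = 14.35 * sqrt(0.91 * 0.09) = 14.35 * sqrt(0.0819) = 4.106708
CI = T_est +/- z * SE_est, so width = 2 * z * SE_est = 2 * 1.645 * 4.106708
Width = 13.5111

13.5111


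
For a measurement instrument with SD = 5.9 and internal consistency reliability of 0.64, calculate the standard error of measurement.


SEM = SD * sqrt(1 - rxx)
SEM = 5.9 * sqrt(1 - 0.64)
SEM = 5.9 * sqrt(0.36) = 5.9 * 0.6
SEM = 3.54

3.54


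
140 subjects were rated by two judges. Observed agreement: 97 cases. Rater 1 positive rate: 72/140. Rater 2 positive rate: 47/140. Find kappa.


P_o = 97/140 = 0.692857
P_e = (72*47 + 68*93) / 19600 = 0.495306
kappa = (P_o - P_e) / (1 - P_e)
kappa = (0.692857 - 0.495306) / (1 - 0.495306)
kappa = 0.3914

0.3914


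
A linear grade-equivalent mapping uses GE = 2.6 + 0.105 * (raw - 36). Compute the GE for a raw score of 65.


raw - median = 65 - 36 = 29
slope * diff = 0.105 * 29 = 3.045
GE = 2.6 + 3.045
GE = 5.645

5.645


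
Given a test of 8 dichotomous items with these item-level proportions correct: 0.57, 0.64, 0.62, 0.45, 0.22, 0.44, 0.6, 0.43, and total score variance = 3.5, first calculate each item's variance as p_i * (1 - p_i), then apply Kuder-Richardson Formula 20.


For each item, compute p_i * q_i:
  Item 1: 0.57 * 0.43 = 0.2451
  Item 2: 0.64 * 0.36 = 0.2304
  Item 3: 0.62 * 0.38 = 0.2356
  Item 4: 0.45 * 0.55 = 0.2475
  Item 5: 0.22 * 0.78 = 0.1716
  Item 6: 0.44 * 0.56 = 0.2464
  Item 7: 0.6 * 0.4 = 0.24
  Item 8: 0.43 * 0.57 = 0.2451
Sum(p_i * q_i) = 0.2451 + 0.2304 + 0.2356 + 0.2475 + 0.1716 + 0.2464 + 0.24 + 0.2451 = 1.8617
KR-20 = (k/(k-1)) * (1 - Sum(p_i*q_i) / Var_total)
= (8/7) * (1 - 1.8617/3.5)
= 1.1429 * 0.4681
KR-20 = 0.535

0.535


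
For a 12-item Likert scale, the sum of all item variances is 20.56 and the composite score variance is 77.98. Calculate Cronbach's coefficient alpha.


alpha = (k/(k-1)) * (1 - sum(si^2)/s_total^2)
= (12/11) * (1 - 20.56/77.98)
alpha = 0.8033

0.8033


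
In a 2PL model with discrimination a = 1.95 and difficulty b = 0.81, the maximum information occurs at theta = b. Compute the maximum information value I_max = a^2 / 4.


For 2PL, max info at theta = b = 0.81
I_max = a^2 / 4 = 1.95^2 / 4
= 3.8025 / 4
I_max = 0.9506

0.9506


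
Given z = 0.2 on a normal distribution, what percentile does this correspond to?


CDF(z) = 0.5 * (1 + erf(z/sqrt(2)))
erf(0.1414) = 0.1585
CDF = 0.5793
Percentile rank = 0.5793 * 100 = 57.93

57.93


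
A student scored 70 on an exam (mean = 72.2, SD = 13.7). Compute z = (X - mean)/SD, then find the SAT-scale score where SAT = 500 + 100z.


z = (X - mean) / SD = (70 - 72.2) / 13.7
z = -2.2 / 13.7
z = -0.1606
SAT-scale = SAT = 500 + 100z
Carry z at full precision (z = -2.2 / 13.7) into the conversion:
SAT-scale = 500 + 100 * (-2.2 / 13.7) = 500 + -220 / 13.7
SAT-scale = 500 + -16.0584
SAT-scale = 483.9416

483.9416


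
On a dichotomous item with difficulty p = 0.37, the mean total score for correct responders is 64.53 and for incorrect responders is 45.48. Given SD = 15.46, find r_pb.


q = 1 - p = 0.63
rpb = ((M1 - M0) / SD) * sqrt(p * q)
rpb = ((64.53 - 45.48) / 15.46) * sqrt(0.37 * 0.63)
rpb = 0.5949

0.5949


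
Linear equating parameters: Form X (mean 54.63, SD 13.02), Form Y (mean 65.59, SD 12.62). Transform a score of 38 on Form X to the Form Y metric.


slope = SD_Y / SD_X = 12.62 / 13.02 ~ 0.9693
intercept = mean_Y - slope * mean_X = 65.59 - (12.62 / 13.02) * 54.63 ~ 12.6383
Y = slope * X + intercept. To avoid rounding drift from the rounded slope/intercept, evaluate the equivalent form Y = mean_Y + SD_Y * (X - mean_X) / SD_X at full precision:
Y = 65.59 + 12.62 * (38 - 54.63) / 13.02
Y = 65.59 - 12.62 * 16.63 / 13.02
Y = 65.59 - 209.8706 / 13.02
Y = 65.59 - 16.1191
Y = 49.4709

49.4709


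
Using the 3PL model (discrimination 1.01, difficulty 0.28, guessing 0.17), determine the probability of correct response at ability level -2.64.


logit = 1.01*(-2.64 - 0.28) = -2.9492
P* = 1/(1 + exp(--2.9492)) = 0.0498
P = 0.17 + (1 - 0.17) * 0.0498
P = 0.2113

0.2113


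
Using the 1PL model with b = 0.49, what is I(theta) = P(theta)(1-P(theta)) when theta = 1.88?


P = 1/(1+exp(-(1.88-0.49))) = 0.8006
I = P*(1-P) = 0.8006 * 0.1994
I = 0.1596

0.1596


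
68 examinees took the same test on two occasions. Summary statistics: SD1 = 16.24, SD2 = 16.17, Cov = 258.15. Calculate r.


r = cov(X,Y) / (SD_X * SD_Y)
r = 258.15 / (16.24 * 16.17)
r = 258.15 / 262.6008
r = 0.9831

0.9831


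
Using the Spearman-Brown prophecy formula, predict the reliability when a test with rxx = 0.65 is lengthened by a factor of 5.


r_new = (n * rxx) / (1 + (n-1) * rxx)
r_new = (5 * 0.65) / (1 + 4 * 0.65)
r_new = 3.25 / 3.6
r_new = 0.9028

0.9028


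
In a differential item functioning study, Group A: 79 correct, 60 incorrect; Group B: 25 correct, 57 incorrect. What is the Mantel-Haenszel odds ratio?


Odds_A = 79/60 = 1.3167
Odds_B = 25/57 = 0.4386
OR = Odds_A / Odds_B = 1.3167 / 0.4386
Exactly, OR = (79 * 57) / (60 * 25) = 4503 / 1500
OR = 3.002

3.002


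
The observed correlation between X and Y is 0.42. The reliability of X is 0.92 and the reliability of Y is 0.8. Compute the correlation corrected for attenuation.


r_corrected = rxy / sqrt(rxx * ryy)
= 0.42 / sqrt(0.92 * 0.8)
= 0.42 / sqrt(0.736)
= 0.42 / 0.857904
r_corrected = 0.4896

0.4896


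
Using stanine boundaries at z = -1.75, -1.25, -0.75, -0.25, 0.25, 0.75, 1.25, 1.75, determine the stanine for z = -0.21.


Stanine boundaries: [-1.75, -1.25, -0.75, -0.25, 0.25, 0.75, 1.25, 1.75]
z = -0.21
Check each boundary:
  z >= -1.75 -> could be stanine 2
  z >= -1.25 -> could be stanine 3
  z >= -0.75 -> could be stanine 4
  z >= -0.25 -> could be stanine 5
  z < 0.25
  z < 0.75
  z < 1.25
  z < 1.75
Highest qualifying boundary gives stanine = 5

5


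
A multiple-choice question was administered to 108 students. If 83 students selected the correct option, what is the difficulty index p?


Item difficulty p = number correct / total examinees
p = 83 / 108
p = 0.7685

0.7685


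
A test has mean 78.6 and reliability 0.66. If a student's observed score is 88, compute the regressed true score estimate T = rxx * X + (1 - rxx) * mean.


T_est = rxx * X + (1 - rxx) * mean
T_est = 0.66 * 88 + 0.34 * 78.6
T_est = 58.08 + 26.724
T_est = 84.804

84.804


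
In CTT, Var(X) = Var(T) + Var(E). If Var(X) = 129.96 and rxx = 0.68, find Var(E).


var_true = rxx * var_obs = 0.68 * 129.96 = 88.3728
var_error = var_obs - var_true
var_error = 129.96 - 88.3728
var_error = 41.5872

41.5872


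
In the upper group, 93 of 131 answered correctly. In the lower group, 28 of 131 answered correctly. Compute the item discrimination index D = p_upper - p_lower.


p_upper = 93/131 = 0.7099
p_lower = 28/131 = 0.2137
D = 0.7099 - 0.2137 = 0.4962

0.4962


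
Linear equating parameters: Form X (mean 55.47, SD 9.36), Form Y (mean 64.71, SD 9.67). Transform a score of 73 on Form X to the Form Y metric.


slope = SD_Y / SD_X = 9.67 / 9.36 ~ 1.0331
intercept = mean_Y - slope * mean_X = 64.71 - (9.67 / 9.36) * 55.47 ~ 7.4029
Y = slope * X + intercept. To avoid rounding drift from the rounded slope/intercept, evaluate the equivalent form Y = mean_Y + SD_Y * (X - mean_X) / SD_X at full precision:
Y = 64.71 + 9.67 * (73 - 55.47) / 9.36
Y = 64.71 + 9.67 * 17.53 / 9.36
Y = 64.71 + 169.5151 / 9.36
Y = 64.71 + 18.1106
Y = 82.8206

82.8206


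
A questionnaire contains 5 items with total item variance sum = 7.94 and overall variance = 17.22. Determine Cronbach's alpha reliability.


alpha = (k/(k-1)) * (1 - sum(si^2)/s_total^2)
= (5/4) * (1 - 7.94/17.22)
alpha = 0.6736

0.6736


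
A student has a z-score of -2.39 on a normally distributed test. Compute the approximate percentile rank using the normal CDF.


CDF(z) = 0.5 * (1 + erf(z/sqrt(2)))
erf(-1.69) = -0.9832
CDF = 0.0084
Percentile rank = 0.0084 * 100 = 0.84

0.84


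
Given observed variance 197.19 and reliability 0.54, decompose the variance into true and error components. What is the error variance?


var_true = rxx * var_obs = 0.54 * 197.19 = 106.4826
var_error = var_obs - var_true
var_error = 197.19 - 106.4826
var_error = 90.7074

90.7074
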